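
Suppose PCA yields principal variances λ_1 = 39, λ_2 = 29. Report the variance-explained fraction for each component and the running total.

Step 1 — total variance = trace(Sigma) = Σ λ_i = 39 + 29 = 68.

Step 2 — fraction explained by component i = λ_i / Σ λ:
  PC1: 39/68 = 0.5735
  PC2: 29/68 = 0.4265

Step 3 — cumulative fraction after k components = (λ_1 + ... + λ_k) / Σ λ:
  k = 1: 39/68 = 0.5735
  k = 2: (39 + 29)/68 = 68/68 = 1

Summary (fraction, with percent):

explained: PC1 0.5735 (57.35%), PC2 0.4265 (42.65%);  cumulative: 0.5735, 1


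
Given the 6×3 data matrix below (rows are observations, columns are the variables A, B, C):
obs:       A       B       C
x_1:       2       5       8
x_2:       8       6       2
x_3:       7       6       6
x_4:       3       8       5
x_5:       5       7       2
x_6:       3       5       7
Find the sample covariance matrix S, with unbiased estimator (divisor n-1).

Step 1 — column means:
  mean(A) = (2 + 8 + 7 + 3 + 5 + 3) / 6 = 28/6 = 4.6667
  mean(B) = (5 + 6 + 6 + 8 + 7 + 5) / 6 = 37/6 = 6.1667
  mean(C) = (8 + 2 + 6 + 5 + 2 + 7) / 6 = 30/6 = 5

Step 2 — sample covariance S[i,j] = (1/(n-1)) · Σ_k (x_{k,i} - mean_i) · (x_{k,j} - mean_j), with n-1 = 5.
  S[A,A] = ((-2.6667)·(-2.6667) + (3.3333)·(3.3333) + (2.3333)·(2.3333) + (-1.6667)·(-1.6667) + (0.3333)·(0.3333) + (-1.6667)·(-1.6667)) / 5 = 29.3333/5 = 5.8667
  S[A,B] = ((-2.6667)·(-1.1667) + (3.3333)·(-0.1667) + (2.3333)·(-0.1667) + (-1.6667)·(1.8333) + (0.3333)·(0.8333) + (-1.6667)·(-1.1667)) / 5 = 1.3333/5 = 0.2667
  S[A,C] = ((-2.6667)·(3) + (3.3333)·(-3) + (2.3333)·(1) + (-1.6667)·(0) + (0.3333)·(-3) + (-1.6667)·(2)) / 5 = -20/5 = -4
  S[B,B] = ((-1.1667)·(-1.1667) + (-0.1667)·(-0.1667) + (-0.1667)·(-0.1667) + (1.8333)·(1.8333) + (0.8333)·(0.8333) + (-1.1667)·(-1.1667)) / 5 = 6.8333/5 = 1.3667
  S[B,C] = ((-1.1667)·(3) + (-0.1667)·(-3) + (-0.1667)·(1) + (1.8333)·(0) + (0.8333)·(-3) + (-1.1667)·(2)) / 5 = -8/5 = -1.6
  S[C,C] = ((3)·(3) + (-3)·(-3) + (1)·(1) + (0)·(0) + (-3)·(-3) + (2)·(2)) / 5 = 32/5 = 6.4

S is symmetric (S[j,i] = S[i,j]). Assembling:

S = [[5.8667, 0.2667, -4],
 [0.2667, 1.3667, -1.6],
 [-4, -1.6, 6.4]]


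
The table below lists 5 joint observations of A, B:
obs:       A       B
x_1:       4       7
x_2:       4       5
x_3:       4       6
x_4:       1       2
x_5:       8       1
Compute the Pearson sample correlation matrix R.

Step 1 — column means:
  mean(A) = (4 + 4 + 4 + 1 + 8) / 5 = 21/5 = 4.2
  mean(B) = (7 + 5 + 6 + 2 + 1) / 5 = 21/5 = 4.2

Step 2 — sample variances and covariances s[i,j] = (1/(n-1)) · Σ_k (x_{k,i} - mean_i) · (x_{k,j} - mean_j), with n-1 = 4:
  s[A,A] = ((-0.2)·(-0.2) + (-0.2)·(-0.2) + (-0.2)·(-0.2) + (-3.2)·(-3.2) + (3.8)·(3.8)) / 4 = 24.8/4 = 6.2
  s[A,B] = ((-0.2)·(2.8) + (-0.2)·(0.8) + (-0.2)·(1.8) + (-3.2)·(-2.2) + (3.8)·(-3.2)) / 4 = -6.2/4 = -1.55
  s[B,B] = ((2.8)·(2.8) + (0.8)·(0.8) + (1.8)·(1.8) + (-2.2)·(-2.2) + (-3.2)·(-3.2)) / 4 = 26.8/4 = 6.7
  Sample standard deviations s_i = √(s[i,i]):
  s(A) = √(6.2) = 2.49
  s(B) = √(6.7) = 2.5884

Step 3 — r_{ij} = s_{ij} / (s_i · s_j):
  r[A,A] = 1 (diagonal).
  r[A,B] = -1.55 / (2.49 · 2.5884) = -1.55 / 6.4452 = -0.2405
  r[B,B] = 1 (diagonal).

R is symmetric with unit diagonal. Assembling:

R = [[1, -0.2405],
 [-0.2405, 1]]


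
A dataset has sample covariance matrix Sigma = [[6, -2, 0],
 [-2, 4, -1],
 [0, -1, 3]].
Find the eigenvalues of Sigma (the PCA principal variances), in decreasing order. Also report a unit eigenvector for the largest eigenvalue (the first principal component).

Step 1 — characteristic polynomial p(λ) = det(λI - Sigma) = λ³ - tr·λ² + c_1·λ - det, where tr = trace, c_1 = sum of the principal 2×2 minors, det = det(Sigma):
  tr = 6 + 4 + 3 = 13,
  c_1 = (6·4 - (-2)²) + (6·3 - (0)²) + (4·3 - (-1)²) = 20 + 18 + 11 = 49,
  det = 6·(4·3 - (-1)²) - (-2)·((-2)·3 - (-1)·(0)) + (0)·((-2)·(-1) - 4·(0)) = 6·(11) - (-2)·(-6) + (0)·(2) = 54.
  So p(λ) = λ³ - 13λ² + 49λ - 54.
Step 2 — look for an integer root (rational root theorem: any rational root is an integer divisor of 54). Testing λ = 2:
  p(2) = 8 - 52 + 98 - 54 = 0  ✓
  Dividing out (λ - 2): p(λ) = (λ - 2)(λ² - 11λ + 27).
Step 3 — remaining eigenvalues from the quadratic λ² - 11λ + 27 = 0:
  Δ = 11² - 4·27 = 121 - 108 = 13,  λ = (11 ± √13)/2 = (11 ± 3.6056)/2 ≈ 7.3028 or 3.6972.
  Sorted: λ_1 = 7.3028,  λ_2 = 3.6972,  λ_3 = 2  (check: sum = 13 = tr ✓).

Step 4 — unit eigenvector for λ_1 ≈ 7.3028: v spans the null space of (Sigma - λ_1 I), whose rows are
  r_1 = (-1.3028, -2, 0),  r_2 = (-2, -3.3028, -1),  r_3 = (0, -1, -4.3028).
  v is orthogonal to every row, so take v ∝ r_1 × r_2 = ((-2)·(-1) - (0)·(-3.3028), (0)·(-2) - (-1.3028)·(-1), (-1.3028)·(-3.3028) - (-2)·(-2)) ≈ (2, -1.3028, 0.3028).
  Let u = (2, -1.3028, 0.3028).
  ||u|| = √((2)² + (-1.3028)² + (0.3028)²) = √(5.7889) ≈ 2.406,  v_1 = u/||u|| ≈ (0.8313, -0.5415, 0.1258) (||v_1|| = 1).

λ_1 = 7.3028,  λ_2 = 3.6972,  λ_3 = 2;  v_1 ≈ (0.8313, -0.5415, 0.1258)


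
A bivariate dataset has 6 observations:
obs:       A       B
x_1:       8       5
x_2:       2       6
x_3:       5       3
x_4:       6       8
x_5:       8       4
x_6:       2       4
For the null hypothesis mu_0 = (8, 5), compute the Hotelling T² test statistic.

Step 1 — sample mean vector:
  mean(A) = (8 + 2 + 5 + 6 + 8 + 2) / 6 = 31/6 = 5.1667
  mean(B) = (5 + 6 + 3 + 8 + 4 + 4) / 6 = 30/6 = 5
  x̄ = (5.1667, 5),  deviation x̄ - mu_0 = (5.1667, 5) - (8, 5) = (-2.8333, 0).

Step 2 — sample covariance matrix, S[i,j] = (1/(n-1)) · Σ_k (x_{k,i} - mean_i) · (x_{k,j} - mean_j), divisor n-1 = 5:
  S[A,A] = ((2.8333)·(2.8333) + (-3.1667)·(-3.1667) + (-0.1667)·(-0.1667) + (0.8333)·(0.8333) + (2.8333)·(2.8333) + (-3.1667)·(-3.1667)) / 5 = 36.8333/5 = 7.3667
  S[A,B] = ((2.8333)·(0) + (-3.1667)·(1) + (-0.1667)·(-2) + (0.8333)·(3) + (2.8333)·(-1) + (-3.1667)·(-1)) / 5 = 0/5 = 0
  S[B,B] = ((0)·(0) + (1)·(1) + (-2)·(-2) + (3)·(3) + (-1)·(-1) + (-1)·(-1)) / 5 = 16/5 = 3.2
  S = [[7.3667, 0],
 [0, 3.2]].

Step 3 — invert S. det(S) = 7.3667·3.2 - (0)² = 23.5733.
  S^{-1} = (1/det) · [[d, -b], [-b, a]] = [[0.1357, 0],
 [0, 0.3125]].

Step 4 — quadratic form (x̄ - mu_0)^T · S^{-1} · (x̄ - mu_0):
  S^{-1} · (x̄ - mu_0) = (-0.3846, 0),
  (x̄ - mu_0)^T · [...] = (-2.8333)·(-0.3846) + (0)·(0) = 1.0897.

Step 5 — scale by n: T² = 6 · 1.0897 = 6.5385.

T² ≈ 6.5385


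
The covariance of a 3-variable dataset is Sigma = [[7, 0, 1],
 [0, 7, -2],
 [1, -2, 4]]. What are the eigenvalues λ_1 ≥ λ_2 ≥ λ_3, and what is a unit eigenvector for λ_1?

Step 1 — characteristic polynomial p(λ) = det(λI - Sigma) = λ³ - tr·λ² + c_1·λ - det, where tr = trace, c_1 = sum of the principal 2×2 minors, det = det(Sigma):
  tr = 7 + 7 + 4 = 18,
  c_1 = (7·7 - (0)²) + (7·4 - (1)²) + (7·4 - (-2)²) = 49 + 27 + 24 = 100,
  det = 7·(7·4 - (-2)²) - (0)·((0)·4 - (-2)·(1)) + (1)·((0)·(-2) - 7·(1)) = 7·(24) - (0)·(2) + (1)·(-7) = 161.
  So p(λ) = λ³ - 18λ² + 100λ - 161.
Step 2 — look for an integer root (rational root theorem: any rational root is an integer divisor of 161). Testing λ = 7:
  p(7) = 343 - 882 + 700 - 161 = 0  ✓
  Dividing out (λ - 7): p(λ) = (λ - 7)(λ² - 11λ + 23).
Step 3 — remaining eigenvalues from the quadratic λ² - 11λ + 23 = 0:
  Δ = 11² - 4·23 = 121 - 92 = 29,  λ = (11 ± √29)/2 = (11 ± 5.3852)/2 ≈ 8.1926 or 2.8074.
  Sorted: λ_1 = 8.1926,  λ_2 = 7,  λ_3 = 2.8074  (check: sum = 18 = tr ✓).

Step 4 — unit eigenvector for λ_1 ≈ 8.1926: v spans the null space of (Sigma - λ_1 I), whose rows are
  r_1 = (-1.1926, 0, 1),  r_2 = (0, -1.1926, -2),  r_3 = (1, -2, -4.1926).
  v is orthogonal to every row, so take v ∝ r_1 × r_2 = ((0)·(-2) - (1)·(-1.1926), (1)·(0) - (-1.1926)·(-2), (-1.1926)·(-1.1926) - (0)·(0)) ≈ (1.1926, -2.3852, 1.4223).
  Let u = (1.1926, -2.3852, 1.4223).
  ||u|| = √((1.1926)² + (-2.3852)² + (1.4223)²) = √(9.1341) ≈ 3.0223,  v_1 = u/||u|| ≈ (0.3946, -0.7892, 0.4706) (||v_1|| = 1).

λ_1 = 8.1926,  λ_2 = 7,  λ_3 = 2.8074;  v_1 ≈ (0.3946, -0.7892, 0.4706)


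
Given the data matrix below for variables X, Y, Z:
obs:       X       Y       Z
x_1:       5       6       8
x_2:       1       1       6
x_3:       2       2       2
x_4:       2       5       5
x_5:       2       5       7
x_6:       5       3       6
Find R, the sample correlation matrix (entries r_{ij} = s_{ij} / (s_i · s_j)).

Step 1 — column means:
  mean(X) = (5 + 1 + 2 + 2 + 2 + 5) / 6 = 17/6 = 2.8333
  mean(Y) = (6 + 1 + 2 + 5 + 5 + 3) / 6 = 22/6 = 3.6667
  mean(Z) = (8 + 6 + 2 + 5 + 7 + 6) / 6 = 34/6 = 5.6667

Step 2 — sample variances and covariances s[i,j] = (1/(n-1)) · Σ_k (x_{k,i} - mean_i) · (x_{k,j} - mean_j), with n-1 = 5:
  s[X,X] = ((2.1667)·(2.1667) + (-1.8333)·(-1.8333) + (-0.8333)·(-0.8333) + (-0.8333)·(-0.8333) + (-0.8333)·(-0.8333) + (2.1667)·(2.1667)) / 5 = 14.8333/5 = 2.9667
  s[X,Y] = ((2.1667)·(2.3333) + (-1.8333)·(-2.6667) + (-0.8333)·(-1.6667) + (-0.8333)·(1.3333) + (-0.8333)·(1.3333) + (2.1667)·(-0.6667)) / 5 = 7.6667/5 = 1.5333
  s[X,Z] = ((2.1667)·(2.3333) + (-1.8333)·(0.3333) + (-0.8333)·(-3.6667) + (-0.8333)·(-0.6667) + (-0.8333)·(1.3333) + (2.1667)·(0.3333)) / 5 = 7.6667/5 = 1.5333
  s[Y,Y] = ((2.3333)·(2.3333) + (-2.6667)·(-2.6667) + (-1.6667)·(-1.6667) + (1.3333)·(1.3333) + (1.3333)·(1.3333) + (-0.6667)·(-0.6667)) / 5 = 19.3333/5 = 3.8667
  s[Y,Z] = ((2.3333)·(2.3333) + (-2.6667)·(0.3333) + (-1.6667)·(-3.6667) + (1.3333)·(-0.6667) + (1.3333)·(1.3333) + (-0.6667)·(0.3333)) / 5 = 11.3333/5 = 2.2667
  s[Z,Z] = ((2.3333)·(2.3333) + (0.3333)·(0.3333) + (-3.6667)·(-3.6667) + (-0.6667)·(-0.6667) + (1.3333)·(1.3333) + (0.3333)·(0.3333)) / 5 = 21.3333/5 = 4.2667
  Sample standard deviations s_i = √(s[i,i]):
  s(X) = √(2.9667) = 1.7224
  s(Y) = √(3.8667) = 1.9664
  s(Z) = √(4.2667) = 2.0656

Step 3 — r_{ij} = s_{ij} / (s_i · s_j):
  r[X,X] = 1 (diagonal).
  r[X,Y] = 1.5333 / (1.7224 · 1.9664) = 1.5333 / 3.3869 = 0.4527
  r[X,Z] = 1.5333 / (1.7224 · 2.0656) = 1.5333 / 3.5578 = 0.431
  r[Y,Y] = 1 (diagonal).
  r[Y,Z] = 2.2667 / (1.9664 · 2.0656) = 2.2667 / 4.0617 = 0.5581
  r[Z,Z] = 1 (diagonal).

R is symmetric with unit diagonal. Assembling:

R = [[1, 0.4527, 0.431],
 [0.4527, 1, 0.5581],
 [0.431, 0.5581, 1]]


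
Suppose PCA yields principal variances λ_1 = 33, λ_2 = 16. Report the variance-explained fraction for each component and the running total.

Step 1 — total variance = trace(Sigma) = Σ λ_i = 33 + 16 = 49.

Step 2 — fraction explained by component i = λ_i / Σ λ:
  PC1: 33/49 = 0.6735
  PC2: 16/49 = 0.3265

Step 3 — cumulative fraction after k components = (λ_1 + ... + λ_k) / Σ λ:
  k = 1: 33/49 = 0.6735
  k = 2: (33 + 16)/49 = 49/49 = 1

Summary (fraction, with percent):

explained: PC1 0.6735 (67.35%), PC2 0.3265 (32.65%);  cumulative: 0.6735, 1


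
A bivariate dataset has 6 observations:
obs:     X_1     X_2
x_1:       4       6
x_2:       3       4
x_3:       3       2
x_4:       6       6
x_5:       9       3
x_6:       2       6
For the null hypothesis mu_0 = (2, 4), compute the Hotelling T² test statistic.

Step 1 — sample mean vector:
  mean(X_1) = (4 + 3 + 3 + 6 + 9 + 2) / 6 = 27/6 = 4.5
  mean(X_2) = (6 + 4 + 2 + 6 + 3 + 6) / 6 = 27/6 = 4.5
  x̄ = (4.5, 4.5),  deviation x̄ - mu_0 = (4.5, 4.5) - (2, 4) = (2.5, 0.5).

Step 2 — sample covariance matrix, S[i,j] = (1/(n-1)) · Σ_k (x_{k,i} - mean_i) · (x_{k,j} - mean_j), divisor n-1 = 5:
  S[X_1,X_1] = ((-0.5)·(-0.5) + (-1.5)·(-1.5) + (-1.5)·(-1.5) + (1.5)·(1.5) + (4.5)·(4.5) + (-2.5)·(-2.5)) / 5 = 33.5/5 = 6.7
  S[X_1,X_2] = ((-0.5)·(1.5) + (-1.5)·(-0.5) + (-1.5)·(-2.5) + (1.5)·(1.5) + (4.5)·(-1.5) + (-2.5)·(1.5)) / 5 = -4.5/5 = -0.9
  S[X_2,X_2] = ((1.5)·(1.5) + (-0.5)·(-0.5) + (-2.5)·(-2.5) + (1.5)·(1.5) + (-1.5)·(-1.5) + (1.5)·(1.5)) / 5 = 15.5/5 = 3.1
  S = [[6.7, -0.9],
 [-0.9, 3.1]].

Step 3 — invert S. det(S) = 6.7·3.1 - (-0.9)² = 19.96.
  S^{-1} = (1/det) · [[d, -b], [-b, a]] = [[0.1553, 0.0451],
 [0.0451, 0.3357]].

Step 4 — quadratic form (x̄ - mu_0)^T · S^{-1} · (x̄ - mu_0):
  S^{-1} · (x̄ - mu_0) = (0.4108, 0.2806),
  (x̄ - mu_0)^T · [...] = (2.5)·(0.4108) + (0.5)·(0.2806) = 1.1673.

Step 5 — scale by n: T² = 6 · 1.1673 = 7.004.

T² ≈ 7.004


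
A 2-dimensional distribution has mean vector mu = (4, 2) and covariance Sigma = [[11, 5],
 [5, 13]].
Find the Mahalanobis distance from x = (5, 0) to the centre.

Step 1 — centre the observation: (x - mu) = (1, -2).

Step 2 — invert Sigma. det(Sigma) = 11·13 - (5)² = 118.
  Sigma^{-1} = (1/det) · [[d, -b], [-b, a]] = [[0.1102, -0.0424],
 [-0.0424, 0.0932]].

Step 3 — form the quadratic (x - mu)^T · Sigma^{-1} · (x - mu):
  Sigma^{-1} · (x - mu) = (0.1949, -0.2288).
  (x - mu)^T · [Sigma^{-1} · (x - mu)] = (1)·(0.1949) + (-2)·(-0.2288) = 0.6525.

Step 4 — take square root: d = √(0.6525) ≈ 0.8078.

d(x, mu) = √(0.6525) ≈ 0.8078


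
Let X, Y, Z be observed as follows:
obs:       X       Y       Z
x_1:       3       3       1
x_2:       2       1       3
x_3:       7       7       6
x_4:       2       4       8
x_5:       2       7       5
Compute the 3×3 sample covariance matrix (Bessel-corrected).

Step 1 — column means:
  mean(X) = (3 + 2 + 7 + 2 + 2) / 5 = 16/5 = 3.2
  mean(Y) = (3 + 1 + 7 + 4 + 7) / 5 = 22/5 = 4.4
  mean(Z) = (1 + 3 + 6 + 8 + 5) / 5 = 23/5 = 4.6

Step 2 — sample covariance S[i,j] = (1/(n-1)) · Σ_k (x_{k,i} - mean_i) · (x_{k,j} - mean_j), with n-1 = 4.
  S[X,X] = ((-0.2)·(-0.2) + (-1.2)·(-1.2) + (3.8)·(3.8) + (-1.2)·(-1.2) + (-1.2)·(-1.2)) / 4 = 18.8/4 = 4.7
  S[X,Y] = ((-0.2)·(-1.4) + (-1.2)·(-3.4) + (3.8)·(2.6) + (-1.2)·(-0.4) + (-1.2)·(2.6)) / 4 = 11.6/4 = 2.9
  S[X,Z] = ((-0.2)·(-3.6) + (-1.2)·(-1.6) + (3.8)·(1.4) + (-1.2)·(3.4) + (-1.2)·(0.4)) / 4 = 3.4/4 = 0.85
  S[Y,Y] = ((-1.4)·(-1.4) + (-3.4)·(-3.4) + (2.6)·(2.6) + (-0.4)·(-0.4) + (2.6)·(2.6)) / 4 = 27.2/4 = 6.8
  S[Y,Z] = ((-1.4)·(-3.6) + (-3.4)·(-1.6) + (2.6)·(1.4) + (-0.4)·(3.4) + (2.6)·(0.4)) / 4 = 13.8/4 = 3.45
  S[Z,Z] = ((-3.6)·(-3.6) + (-1.6)·(-1.6) + (1.4)·(1.4) + (3.4)·(3.4) + (0.4)·(0.4)) / 4 = 29.2/4 = 7.3

S is symmetric (S[j,i] = S[i,j]). Assembling:

S = [[4.7, 2.9, 0.85],
 [2.9, 6.8, 3.45],
 [0.85, 3.45, 7.3]]


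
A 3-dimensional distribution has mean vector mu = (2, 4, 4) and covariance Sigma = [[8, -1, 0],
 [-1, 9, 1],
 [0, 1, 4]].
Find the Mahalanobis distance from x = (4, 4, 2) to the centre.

Step 1 — centre the observation: (x - mu) = (2, 0, -2).

Step 2 — invert Sigma (cofactor / det for 3×3, or solve directly):
  Sigma^{-1} = [[0.1268, 0.0145, -0.0036],
 [0.0145, 0.1159, -0.029],
 [-0.0036, -0.029, 0.2572]].

Step 3 — form the quadratic (x - mu)^T · Sigma^{-1} · (x - mu):
  Sigma^{-1} · (x - mu) = (0.2609, 0.087, -0.5217).
  (x - mu)^T · [Sigma^{-1} · (x - mu)] = (2)·(0.2609) + (0)·(0.087) + (-2)·(-0.5217) = 1.5652.

Step 4 — take square root: d = √(1.5652) ≈ 1.2511.

d(x, mu) = √(1.5652) ≈ 1.2511


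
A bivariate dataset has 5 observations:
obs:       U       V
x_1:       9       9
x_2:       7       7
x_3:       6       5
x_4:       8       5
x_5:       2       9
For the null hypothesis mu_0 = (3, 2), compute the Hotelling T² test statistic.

Step 1 — sample mean vector:
  mean(U) = (9 + 7 + 6 + 8 + 2) / 5 = 32/5 = 6.4
  mean(V) = (9 + 7 + 5 + 5 + 9) / 5 = 35/5 = 7
  x̄ = (6.4, 7),  deviation x̄ - mu_0 = (6.4, 7) - (3, 2) = (3.4, 5).

Step 2 — sample covariance matrix, S[i,j] = (1/(n-1)) · Σ_k (x_{k,i} - mean_i) · (x_{k,j} - mean_j), divisor n-1 = 4:
  S[U,U] = ((2.6)·(2.6) + (0.6)·(0.6) + (-0.4)·(-0.4) + (1.6)·(1.6) + (-4.4)·(-4.4)) / 4 = 29.2/4 = 7.3
  S[U,V] = ((2.6)·(2) + (0.6)·(0) + (-0.4)·(-2) + (1.6)·(-2) + (-4.4)·(2)) / 4 = -6/4 = -1.5
  S[V,V] = ((2)·(2) + (0)·(0) + (-2)·(-2) + (-2)·(-2) + (2)·(2)) / 4 = 16/4 = 4
  S = [[7.3, -1.5],
 [-1.5, 4]].

Step 3 — invert S. det(S) = 7.3·4 - (-1.5)² = 26.95.
  S^{-1} = (1/det) · [[d, -b], [-b, a]] = [[0.1484, 0.0557],
 [0.0557, 0.2709]].

Step 4 — quadratic form (x̄ - mu_0)^T · S^{-1} · (x̄ - mu_0):
  S^{-1} · (x̄ - mu_0) = (0.7829, 1.5436),
  (x̄ - mu_0)^T · [...] = (3.4)·(0.7829) + (5)·(1.5436) = 10.38.

Step 5 — scale by n: T² = 5 · 10.38 = 51.8998.

T² ≈ 51.8998


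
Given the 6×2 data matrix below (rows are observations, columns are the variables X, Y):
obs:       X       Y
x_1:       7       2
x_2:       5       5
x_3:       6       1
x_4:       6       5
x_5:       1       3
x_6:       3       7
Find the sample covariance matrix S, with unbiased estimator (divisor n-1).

Step 1 — column means:
  mean(X) = (7 + 5 + 6 + 6 + 1 + 3) / 6 = 28/6 = 4.6667
  mean(Y) = (2 + 5 + 1 + 5 + 3 + 7) / 6 = 23/6 = 3.8333

Step 2 — sample covariance S[i,j] = (1/(n-1)) · Σ_k (x_{k,i} - mean_i) · (x_{k,j} - mean_j), with n-1 = 5.
  S[X,X] = ((2.3333)·(2.3333) + (0.3333)·(0.3333) + (1.3333)·(1.3333) + (1.3333)·(1.3333) + (-3.6667)·(-3.6667) + (-1.6667)·(-1.6667)) / 5 = 25.3333/5 = 5.0667
  S[X,Y] = ((2.3333)·(-1.8333) + (0.3333)·(1.1667) + (1.3333)·(-2.8333) + (1.3333)·(1.1667) + (-3.6667)·(-0.8333) + (-1.6667)·(3.1667)) / 5 = -8.3333/5 = -1.6667
  S[Y,Y] = ((-1.8333)·(-1.8333) + (1.1667)·(1.1667) + (-2.8333)·(-2.8333) + (1.1667)·(1.1667) + (-0.8333)·(-0.8333) + (3.1667)·(3.1667)) / 5 = 24.8333/5 = 4.9667

S is symmetric (S[j,i] = S[i,j]). Assembling:

S = [[5.0667, -1.6667],
 [-1.6667, 4.9667]]


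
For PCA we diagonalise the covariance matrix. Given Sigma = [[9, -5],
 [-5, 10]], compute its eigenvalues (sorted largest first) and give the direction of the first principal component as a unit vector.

Step 1 — characteristic polynomial of 2×2 Sigma:
  det(Sigma - λI) = λ² - trace · λ + det = 0.
  trace = 9 + 10 = 19, det = 9·10 - (-5)² = 65.
Step 2 — discriminant:
  Δ = trace² - 4·det = 361 - 260 = 101.
Step 3 — eigenvalues:
  λ = (trace ± √Δ)/2 = (19 ± 10.0499)/2,
  λ_1 = 14.5249,  λ_2 = 4.4751.

Step 4 — unit eigenvector for λ_1: solve (Sigma - λ_1 I)v = 0. First row:
  (9 - 14.5249)·v_x + (-5)·v_y = 0, i.e. (-5.5249)·v_x + (-5)·v_y = 0,
  so v ∝ (b, λ_1 - a) = (-5, 5.5249); multiply by -1 so the first entry is positive: u = (5, -5.5249).
  ||u|| = √((5)² + (-5.5249)²) = √(55.5249) ≈ 7.4515,
  v_1 = u/||u|| ≈ (0.671, -0.7415) (||v_1|| = 1).

λ_1 = 14.5249,  λ_2 = 4.4751;  v_1 ≈ (0.671, -0.7415)


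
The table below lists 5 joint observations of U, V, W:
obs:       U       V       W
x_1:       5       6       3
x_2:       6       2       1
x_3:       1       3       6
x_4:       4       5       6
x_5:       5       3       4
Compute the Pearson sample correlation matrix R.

Step 1 — column means:
  mean(U) = (5 + 6 + 1 + 4 + 5) / 5 = 21/5 = 4.2
  mean(V) = (6 + 2 + 3 + 5 + 3) / 5 = 19/5 = 3.8
  mean(W) = (3 + 1 + 6 + 6 + 4) / 5 = 20/5 = 4

Step 2 — sample variances and covariances s[i,j] = (1/(n-1)) · Σ_k (x_{k,i} - mean_i) · (x_{k,j} - mean_j), with n-1 = 4:
  s[U,U] = ((0.8)·(0.8) + (1.8)·(1.8) + (-3.2)·(-3.2) + (-0.2)·(-0.2) + (0.8)·(0.8)) / 4 = 14.8/4 = 3.7
  s[U,V] = ((0.8)·(2.2) + (1.8)·(-1.8) + (-3.2)·(-0.8) + (-0.2)·(1.2) + (0.8)·(-0.8)) / 4 = 0.2/4 = 0.05
  s[U,W] = ((0.8)·(-1) + (1.8)·(-3) + (-3.2)·(2) + (-0.2)·(2) + (0.8)·(0)) / 4 = -13/4 = -3.25
  s[V,V] = ((2.2)·(2.2) + (-1.8)·(-1.8) + (-0.8)·(-0.8) + (1.2)·(1.2) + (-0.8)·(-0.8)) / 4 = 10.8/4 = 2.7
  s[V,W] = ((2.2)·(-1) + (-1.8)·(-3) + (-0.8)·(2) + (1.2)·(2) + (-0.8)·(0)) / 4 = 4/4 = 1
  s[W,W] = ((-1)·(-1) + (-3)·(-3) + (2)·(2) + (2)·(2) + (0)·(0)) / 4 = 18/4 = 4.5
  Sample standard deviations s_i = √(s[i,i]):
  s(U) = √(3.7) = 1.9235
  s(V) = √(2.7) = 1.6432
  s(W) = √(4.5) = 2.1213

Step 3 — r_{ij} = s_{ij} / (s_i · s_j):
  r[U,U] = 1 (diagonal).
  r[U,V] = 0.05 / (1.9235 · 1.6432) = 0.05 / 3.1607 = 0.0158
  r[U,W] = -3.25 / (1.9235 · 2.1213) = -3.25 / 4.0804 = -0.7965
  r[V,V] = 1 (diagonal).
  r[V,W] = 1 / (1.6432 · 2.1213) = 1 / 3.4857 = 0.2869
  r[W,W] = 1 (diagonal).

R is symmetric with unit diagonal. Assembling:

R = [[1, 0.0158, -0.7965],
 [0.0158, 1, 0.2869],
 [-0.7965, 0.2869, 1]]


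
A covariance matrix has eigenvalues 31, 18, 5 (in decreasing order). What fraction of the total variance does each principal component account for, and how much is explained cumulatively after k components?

Step 1 — total variance = trace(Sigma) = Σ λ_i = 31 + 18 + 5 = 54.

Step 2 — fraction explained by component i = λ_i / Σ λ:
  PC1: 31/54 = 0.5741
  PC2: 18/54 = 0.3333
  PC3: 5/54 = 0.0926

Step 3 — cumulative fraction after k components = (λ_1 + ... + λ_k) / Σ λ:
  k = 1: 31/54 = 0.5741
  k = 2: (31 + 18)/54 = 49/54 = 0.9074
  k = 3: (31 + 18 + 5)/54 = 54/54 = 1

Summary (fraction, with percent):

explained: PC1 0.5741 (57.41%), PC2 0.3333 (33.33%), PC3 0.0926 (9.26%);  cumulative: 0.5741, 0.9074, 1


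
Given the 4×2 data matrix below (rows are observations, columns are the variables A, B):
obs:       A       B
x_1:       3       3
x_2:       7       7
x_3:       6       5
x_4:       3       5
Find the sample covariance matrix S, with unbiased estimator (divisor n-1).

Step 1 — column means:
  mean(A) = (3 + 7 + 6 + 3) / 4 = 19/4 = 4.75
  mean(B) = (3 + 7 + 5 + 5) / 4 = 20/4 = 5

Step 2 — sample covariance S[i,j] = (1/(n-1)) · Σ_k (x_{k,i} - mean_i) · (x_{k,j} - mean_j), with n-1 = 3.
  S[A,A] = ((-1.75)·(-1.75) + (2.25)·(2.25) + (1.25)·(1.25) + (-1.75)·(-1.75)) / 3 = 12.75/3 = 4.25
  S[A,B] = ((-1.75)·(-2) + (2.25)·(2) + (1.25)·(0) + (-1.75)·(0)) / 3 = 8/3 = 2.6667
  S[B,B] = ((-2)·(-2) + (2)·(2) + (0)·(0) + (0)·(0)) / 3 = 8/3 = 2.6667

S is symmetric (S[j,i] = S[i,j]). Assembling:

S = [[4.25, 2.6667],
 [2.6667, 2.6667]]


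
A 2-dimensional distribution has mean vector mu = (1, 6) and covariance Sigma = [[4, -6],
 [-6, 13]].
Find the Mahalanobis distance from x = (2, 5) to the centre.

Step 1 — centre the observation: (x - mu) = (1, -1).

Step 2 — invert Sigma. det(Sigma) = 4·13 - (-6)² = 16.
  Sigma^{-1} = (1/det) · [[d, -b], [-b, a]] = [[0.8125, 0.375],
 [0.375, 0.25]].

Step 3 — form the quadratic (x - mu)^T · Sigma^{-1} · (x - mu):
  Sigma^{-1} · (x - mu) = (0.4375, 0.125).
  (x - mu)^T · [Sigma^{-1} · (x - mu)] = (1)·(0.4375) + (-1)·(0.125) = 0.3125.

Step 4 — take square root: d = √(0.3125) ≈ 0.559.

d(x, mu) = √(0.3125) ≈ 0.559


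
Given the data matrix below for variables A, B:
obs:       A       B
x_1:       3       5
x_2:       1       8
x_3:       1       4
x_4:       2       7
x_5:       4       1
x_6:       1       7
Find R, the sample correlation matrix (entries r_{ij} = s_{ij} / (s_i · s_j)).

Step 1 — column means:
  mean(A) = (3 + 1 + 1 + 2 + 4 + 1) / 6 = 12/6 = 2
  mean(B) = (5 + 8 + 4 + 7 + 1 + 7) / 6 = 32/6 = 5.3333

Step 2 — sample variances and covariances s[i,j] = (1/(n-1)) · Σ_k (x_{k,i} - mean_i) · (x_{k,j} - mean_j), with n-1 = 5:
  s[A,A] = ((1)·(1) + (-1)·(-1) + (-1)·(-1) + (0)·(0) + (2)·(2) + (-1)·(-1)) / 5 = 8/5 = 1.6
  s[A,B] = ((1)·(-0.3333) + (-1)·(2.6667) + (-1)·(-1.3333) + (0)·(1.6667) + (2)·(-4.3333) + (-1)·(1.6667)) / 5 = -12/5 = -2.4
  s[B,B] = ((-0.3333)·(-0.3333) + (2.6667)·(2.6667) + (-1.3333)·(-1.3333) + (1.6667)·(1.6667) + (-4.3333)·(-4.3333) + (1.6667)·(1.6667)) / 5 = 33.3333/5 = 6.6667
  Sample standard deviations s_i = √(s[i,i]):
  s(A) = √(1.6) = 1.2649
  s(B) = √(6.6667) = 2.582

Step 3 — r_{ij} = s_{ij} / (s_i · s_j):
  r[A,A] = 1 (diagonal).
  r[A,B] = -2.4 / (1.2649 · 2.582) = -2.4 / 3.266 = -0.7348
  r[B,B] = 1 (diagonal).

R is symmetric with unit diagonal. Assembling:

R = [[1, -0.7348],
 [-0.7348, 1]]


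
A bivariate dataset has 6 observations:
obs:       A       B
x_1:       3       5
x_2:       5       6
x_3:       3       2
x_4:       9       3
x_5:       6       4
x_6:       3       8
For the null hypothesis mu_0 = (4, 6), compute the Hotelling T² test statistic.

Step 1 — sample mean vector:
  mean(A) = (3 + 5 + 3 + 9 + 6 + 3) / 6 = 29/6 = 4.8333
  mean(B) = (5 + 6 + 2 + 3 + 4 + 8) / 6 = 28/6 = 4.6667
  x̄ = (4.8333, 4.6667),  deviation x̄ - mu_0 = (4.8333, 4.6667) - (4, 6) = (0.8333, -1.3333).

Step 2 — sample covariance matrix, S[i,j] = (1/(n-1)) · Σ_k (x_{k,i} - mean_i) · (x_{k,j} - mean_j), divisor n-1 = 5:
  S[A,A] = ((-1.8333)·(-1.8333) + (0.1667)·(0.1667) + (-1.8333)·(-1.8333) + (4.1667)·(4.1667) + (1.1667)·(1.1667) + (-1.8333)·(-1.8333)) / 5 = 28.8333/5 = 5.7667
  S[A,B] = ((-1.8333)·(0.3333) + (0.1667)·(1.3333) + (-1.8333)·(-2.6667) + (4.1667)·(-1.6667) + (1.1667)·(-0.6667) + (-1.8333)·(3.3333)) / 5 = -9.3333/5 = -1.8667
  S[B,B] = ((0.3333)·(0.3333) + (1.3333)·(1.3333) + (-2.6667)·(-2.6667) + (-1.6667)·(-1.6667) + (-0.6667)·(-0.6667) + (3.3333)·(3.3333)) / 5 = 23.3333/5 = 4.6667
  S = [[5.7667, -1.8667],
 [-1.8667, 4.6667]].

Step 3 — invert S. det(S) = 5.7667·4.6667 - (-1.8667)² = 23.4267.
  S^{-1} = (1/det) · [[d, -b], [-b, a]] = [[0.1992, 0.0797],
 [0.0797, 0.2462]].

Step 4 — quadratic form (x̄ - mu_0)^T · S^{-1} · (x̄ - mu_0):
  S^{-1} · (x̄ - mu_0) = (0.0598, -0.2618),
  (x̄ - mu_0)^T · [...] = (0.8333)·(0.0598) + (-1.3333)·(-0.2618) = 0.3989.

Step 5 — scale by n: T² = 6 · 0.3989 = 2.3933.

T² ≈ 2.3933


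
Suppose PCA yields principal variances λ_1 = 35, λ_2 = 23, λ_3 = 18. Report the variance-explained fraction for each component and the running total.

Step 1 — total variance = trace(Sigma) = Σ λ_i = 35 + 23 + 18 = 76.

Step 2 — fraction explained by component i = λ_i / Σ λ:
  PC1: 35/76 = 0.4605
  PC2: 23/76 = 0.3026
  PC3: 18/76 = 0.2368

Step 3 — cumulative fraction after k components = (λ_1 + ... + λ_k) / Σ λ:
  k = 1: 35/76 = 0.4605
  k = 2: (35 + 23)/76 = 58/76 = 0.7632
  k = 3: (35 + 23 + 18)/76 = 76/76 = 1

Summary (fraction, with percent):

explained: PC1 0.4605 (46.05%), PC2 0.3026 (30.26%), PC3 0.2368 (23.68%);  cumulative: 0.4605, 0.7632, 1


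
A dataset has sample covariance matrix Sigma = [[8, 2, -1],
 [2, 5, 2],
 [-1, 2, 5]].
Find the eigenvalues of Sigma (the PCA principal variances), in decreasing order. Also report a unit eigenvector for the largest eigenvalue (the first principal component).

Step 1 — characteristic polynomial p(λ) = det(λI - Sigma) = λ³ - tr·λ² + c_1·λ - det, where tr = trace, c_1 = sum of the principal 2×2 minors, det = det(Sigma):
  tr = 8 + 5 + 5 = 18,
  c_1 = (8·5 - (2)²) + (8·5 - (-1)²) + (5·5 - (2)²) = 36 + 39 + 21 = 96,
  det = 8·(5·5 - (2)²) - (2)·((2)·5 - (2)·(-1)) + (-1)·((2)·(2) - 5·(-1)) = 8·(21) - (2)·(12) + (-1)·(9) = 135.
  So p(λ) = λ³ - 18λ² + 96λ - 135.
Step 2 — look for an integer root (rational root theorem: any rational root is an integer divisor of 135). Testing λ = 9:
  p(9) = 729 - 1458 + 864 - 135 = 0  ✓
  Dividing out (λ - 9): p(λ) = (λ - 9)(λ² - 9λ + 15).
Step 3 — remaining eigenvalues from the quadratic λ² - 9λ + 15 = 0:
  Δ = 9² - 4·15 = 81 - 60 = 21,  λ = (9 ± √21)/2 = (9 ± 4.5826)/2 ≈ 6.7913 or 2.2087.
  Sorted: λ_1 = 9,  λ_2 = 6.7913,  λ_3 = 2.2087  (check: sum = 18 = tr ✓).

Step 4 — unit eigenvector for λ_1 = 9: v spans the null space of (Sigma - λ_1 I), whose rows are
  r_1 = (-1, 2, -1),  r_2 = (2, -4, 2),  r_3 = (-1, 2, -4).
  v is orthogonal to every row, so take v ∝ r_1 × r_3 = ((2)·(-4) - (-1)·(2), (-1)·(-1) - (-1)·(-4), (-1)·(2) - (2)·(-1)) = (-6, -3, 0).
  Rescale (divide by 3; multiply by -1 so the first nonzero entry is positive): u = (2, 1, 0).
  ||u|| = √((2)² + (1)² + (0)²) = √(5) ≈ 2.2361,  v_1 = u/||u|| ≈ (0.8944, 0.4472, 0) (||v_1|| = 1).

λ_1 = 9,  λ_2 = 6.7913,  λ_3 = 2.2087;  v_1 ≈ (0.8944, 0.4472, 0)


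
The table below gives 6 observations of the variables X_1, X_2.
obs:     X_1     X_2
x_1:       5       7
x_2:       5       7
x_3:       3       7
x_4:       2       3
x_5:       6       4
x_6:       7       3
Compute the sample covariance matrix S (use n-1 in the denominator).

Step 1 — column means:
  mean(X_1) = (5 + 5 + 3 + 2 + 6 + 7) / 6 = 28/6 = 4.6667
  mean(X_2) = (7 + 7 + 7 + 3 + 4 + 3) / 6 = 31/6 = 5.1667

Step 2 — sample covariance S[i,j] = (1/(n-1)) · Σ_k (x_{k,i} - mean_i) · (x_{k,j} - mean_j), with n-1 = 5.
  S[X_1,X_1] = ((0.3333)·(0.3333) + (0.3333)·(0.3333) + (-1.6667)·(-1.6667) + (-2.6667)·(-2.6667) + (1.3333)·(1.3333) + (2.3333)·(2.3333)) / 5 = 17.3333/5 = 3.4667
  S[X_1,X_2] = ((0.3333)·(1.8333) + (0.3333)·(1.8333) + (-1.6667)·(1.8333) + (-2.6667)·(-2.1667) + (1.3333)·(-1.1667) + (2.3333)·(-2.1667)) / 5 = -2.6667/5 = -0.5333
  S[X_2,X_2] = ((1.8333)·(1.8333) + (1.8333)·(1.8333) + (1.8333)·(1.8333) + (-2.1667)·(-2.1667) + (-1.1667)·(-1.1667) + (-2.1667)·(-2.1667)) / 5 = 20.8333/5 = 4.1667

S is symmetric (S[j,i] = S[i,j]). Assembling:

S = [[3.4667, -0.5333],
 [-0.5333, 4.1667]]


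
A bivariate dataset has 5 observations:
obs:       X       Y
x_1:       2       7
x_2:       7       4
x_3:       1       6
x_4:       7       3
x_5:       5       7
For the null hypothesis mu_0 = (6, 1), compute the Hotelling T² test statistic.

Step 1 — sample mean vector:
  mean(X) = (2 + 7 + 1 + 7 + 5) / 5 = 22/5 = 4.4
  mean(Y) = (7 + 4 + 6 + 3 + 7) / 5 = 27/5 = 5.4
  x̄ = (4.4, 5.4),  deviation x̄ - mu_0 = (4.4, 5.4) - (6, 1) = (-1.6, 4.4).

Step 2 — sample covariance matrix, S[i,j] = (1/(n-1)) · Σ_k (x_{k,i} - mean_i) · (x_{k,j} - mean_j), divisor n-1 = 4:
  S[X,X] = ((-2.4)·(-2.4) + (2.6)·(2.6) + (-3.4)·(-3.4) + (2.6)·(2.6) + (0.6)·(0.6)) / 4 = 31.2/4 = 7.8
  S[X,Y] = ((-2.4)·(1.6) + (2.6)·(-1.4) + (-3.4)·(0.6) + (2.6)·(-2.4) + (0.6)·(1.6)) / 4 = -14.8/4 = -3.7
  S[Y,Y] = ((1.6)·(1.6) + (-1.4)·(-1.4) + (0.6)·(0.6) + (-2.4)·(-2.4) + (1.6)·(1.6)) / 4 = 13.2/4 = 3.3
  S = [[7.8, -3.7],
 [-3.7, 3.3]].

Step 3 — invert S. det(S) = 7.8·3.3 - (-3.7)² = 12.05.
  S^{-1} = (1/det) · [[d, -b], [-b, a]] = [[0.2739, 0.3071],
 [0.3071, 0.6473]].

Step 4 — quadratic form (x̄ - mu_0)^T · S^{-1} · (x̄ - mu_0):
  S^{-1} · (x̄ - mu_0) = (0.9129, 2.3568),
  (x̄ - mu_0)^T · [...] = (-1.6)·(0.9129) + (4.4)·(2.3568) = 8.9095.

Step 5 — scale by n: T² = 5 · 8.9095 = 44.5477.

T² ≈ 44.5477


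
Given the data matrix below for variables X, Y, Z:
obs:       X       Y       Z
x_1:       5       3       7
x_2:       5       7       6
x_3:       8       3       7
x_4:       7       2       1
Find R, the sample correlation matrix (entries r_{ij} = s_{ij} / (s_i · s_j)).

Step 1 — column means:
  mean(X) = (5 + 5 + 8 + 7) / 4 = 25/4 = 6.25
  mean(Y) = (3 + 7 + 3 + 2) / 4 = 15/4 = 3.75
  mean(Z) = (7 + 6 + 7 + 1) / 4 = 21/4 = 5.25

Step 2 — sample variances and covariances s[i,j] = (1/(n-1)) · Σ_k (x_{k,i} - mean_i) · (x_{k,j} - mean_j), with n-1 = 3:
  s[X,X] = ((-1.25)·(-1.25) + (-1.25)·(-1.25) + (1.75)·(1.75) + (0.75)·(0.75)) / 3 = 6.75/3 = 2.25
  s[X,Y] = ((-1.25)·(-0.75) + (-1.25)·(3.25) + (1.75)·(-0.75) + (0.75)·(-1.75)) / 3 = -5.75/3 = -1.9167
  s[X,Z] = ((-1.25)·(1.75) + (-1.25)·(0.75) + (1.75)·(1.75) + (0.75)·(-4.25)) / 3 = -3.25/3 = -1.0833
  s[Y,Y] = ((-0.75)·(-0.75) + (3.25)·(3.25) + (-0.75)·(-0.75) + (-1.75)·(-1.75)) / 3 = 14.75/3 = 4.9167
  s[Y,Z] = ((-0.75)·(1.75) + (3.25)·(0.75) + (-0.75)·(1.75) + (-1.75)·(-4.25)) / 3 = 7.25/3 = 2.4167
  s[Z,Z] = ((1.75)·(1.75) + (0.75)·(0.75) + (1.75)·(1.75) + (-4.25)·(-4.25)) / 3 = 24.75/3 = 8.25
  Sample standard deviations s_i = √(s[i,i]):
  s(X) = √(2.25) = 1.5
  s(Y) = √(4.9167) = 2.2174
  s(Z) = √(8.25) = 2.8723

Step 3 — r_{ij} = s_{ij} / (s_i · s_j):
  r[X,X] = 1 (diagonal).
  r[X,Y] = -1.9167 / (1.5 · 2.2174) = -1.9167 / 3.326 = -0.5763
  r[X,Z] = -1.0833 / (1.5 · 2.8723) = -1.0833 / 4.3084 = -0.2514
  r[Y,Y] = 1 (diagonal).
  r[Y,Z] = 2.4167 / (2.2174 · 2.8723) = 2.4167 / 6.3689 = 0.3794
  r[Z,Z] = 1 (diagonal).

R is symmetric with unit diagonal. Assembling:

R = [[1, -0.5763, -0.2514],
 [-0.5763, 1, 0.3794],
 [-0.2514, 0.3794, 1]]


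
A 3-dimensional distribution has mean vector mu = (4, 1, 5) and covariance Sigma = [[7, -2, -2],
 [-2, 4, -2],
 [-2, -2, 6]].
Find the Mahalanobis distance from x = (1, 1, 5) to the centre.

Step 1 — centre the observation: (x - mu) = (-3, 0, 0).

Step 2 — invert Sigma (cofactor / det for 3×3, or solve directly):
  Sigma^{-1} = [[0.2381, 0.1905, 0.1429],
 [0.1905, 0.4524, 0.2143],
 [0.1429, 0.2143, 0.2857]].

Step 3 — form the quadratic (x - mu)^T · Sigma^{-1} · (x - mu):
  Sigma^{-1} · (x - mu) = (-0.7143, -0.5714, -0.4286).
  (x - mu)^T · [Sigma^{-1} · (x - mu)] = (-3)·(-0.7143) + (0)·(-0.5714) + (0)·(-0.4286) = 2.1429.

Step 4 — take square root: d = √(2.1429) ≈ 1.4639.

d(x, mu) = √(2.1429) ≈ 1.4639


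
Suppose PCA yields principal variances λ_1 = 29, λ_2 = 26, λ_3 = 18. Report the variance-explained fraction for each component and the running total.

Step 1 — total variance = trace(Sigma) = Σ λ_i = 29 + 26 + 18 = 73.

Step 2 — fraction explained by component i = λ_i / Σ λ:
  PC1: 29/73 = 0.3973
  PC2: 26/73 = 0.3562
  PC3: 18/73 = 0.2466

Step 3 — cumulative fraction after k components = (λ_1 + ... + λ_k) / Σ λ:
  k = 1: 29/73 = 0.3973
  k = 2: (29 + 26)/73 = 55/73 = 0.7534
  k = 3: (29 + 26 + 18)/73 = 73/73 = 1

Summary (fraction, with percent):

explained: PC1 0.3973 (39.73%), PC2 0.3562 (35.62%), PC3 0.2466 (24.66%);  cumulative: 0.3973, 0.7534, 1


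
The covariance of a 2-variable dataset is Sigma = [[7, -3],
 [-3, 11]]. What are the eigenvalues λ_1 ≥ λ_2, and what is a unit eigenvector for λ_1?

Step 1 — characteristic polynomial of 2×2 Sigma:
  det(Sigma - λI) = λ² - trace · λ + det = 0.
  trace = 7 + 11 = 18, det = 7·11 - (-3)² = 68.
Step 2 — discriminant:
  Δ = trace² - 4·det = 324 - 272 = 52.
Step 3 — eigenvalues:
  λ = (trace ± √Δ)/2 = (18 ± 7.2111)/2,
  λ_1 = 12.6056,  λ_2 = 5.3944.

Step 4 — unit eigenvector for λ_1: solve (Sigma - λ_1 I)v = 0. First row:
  (7 - 12.6056)·v_x + (-3)·v_y = 0, i.e. (-5.6056)·v_x + (-3)·v_y = 0,
  so v ∝ (b, λ_1 - a) = (-3, 5.6056); multiply by -1 so the first entry is positive: u = (3, -5.6056).
  ||u|| = √((3)² + (-5.6056)²) = √(40.4222) ≈ 6.3578,
  v_1 = u/||u|| ≈ (0.4719, -0.8817) (||v_1|| = 1).

λ_1 = 12.6056,  λ_2 = 5.3944;  v_1 ≈ (0.4719, -0.8817)


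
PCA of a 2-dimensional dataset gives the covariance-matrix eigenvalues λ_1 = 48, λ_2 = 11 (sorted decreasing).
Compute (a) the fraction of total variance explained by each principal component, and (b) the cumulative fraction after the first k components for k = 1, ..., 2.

Step 1 — total variance = trace(Sigma) = Σ λ_i = 48 + 11 = 59.

Step 2 — fraction explained by component i = λ_i / Σ λ:
  PC1: 48/59 = 0.8136
  PC2: 11/59 = 0.1864

Step 3 — cumulative fraction after k components = (λ_1 + ... + λ_k) / Σ λ:
  k = 1: 48/59 = 0.8136
  k = 2: (48 + 11)/59 = 59/59 = 1

Summary (fraction, with percent):

explained: PC1 0.8136 (81.36%), PC2 0.1864 (18.64%);  cumulative: 0.8136, 1


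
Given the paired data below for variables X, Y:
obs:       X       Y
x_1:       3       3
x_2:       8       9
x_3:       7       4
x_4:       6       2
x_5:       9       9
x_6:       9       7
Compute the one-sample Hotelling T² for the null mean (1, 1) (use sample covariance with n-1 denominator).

Step 1 — sample mean vector:
  mean(X) = (3 + 8 + 7 + 6 + 9 + 9) / 6 = 42/6 = 7
  mean(Y) = (3 + 9 + 4 + 2 + 9 + 7) / 6 = 34/6 = 5.6667
  x̄ = (7, 5.6667),  deviation x̄ - mu_0 = (7, 5.6667) - (1, 1) = (6, 4.6667).

Step 2 — sample covariance matrix, S[i,j] = (1/(n-1)) · Σ_k (x_{k,i} - mean_i) · (x_{k,j} - mean_j), divisor n-1 = 5:
  S[X,X] = ((-4)·(-4) + (1)·(1) + (0)·(0) + (-1)·(-1) + (2)·(2) + (2)·(2)) / 5 = 26/5 = 5.2
  S[X,Y] = ((-4)·(-2.6667) + (1)·(3.3333) + (0)·(-1.6667) + (-1)·(-3.6667) + (2)·(3.3333) + (2)·(1.3333)) / 5 = 27/5 = 5.4
  S[Y,Y] = ((-2.6667)·(-2.6667) + (3.3333)·(3.3333) + (-1.6667)·(-1.6667) + (-3.6667)·(-3.6667) + (3.3333)·(3.3333) + (1.3333)·(1.3333)) / 5 = 47.3333/5 = 9.4667
  S = [[5.2, 5.4],
 [5.4, 9.4667]].

Step 3 — invert S. det(S) = 5.2·9.4667 - (5.4)² = 20.0667.
  S^{-1} = (1/det) · [[d, -b], [-b, a]] = [[0.4718, -0.2691],
 [-0.2691, 0.2591]].

Step 4 — quadratic form (x̄ - mu_0)^T · S^{-1} · (x̄ - mu_0):
  S^{-1} · (x̄ - mu_0) = (1.5748, -0.4053),
  (x̄ - mu_0)^T · [...] = (6)·(1.5748) + (4.6667)·(-0.4053) = 7.557.

Step 5 — scale by n: T² = 6 · 7.557 = 45.3422.

T² ≈ 45.3422


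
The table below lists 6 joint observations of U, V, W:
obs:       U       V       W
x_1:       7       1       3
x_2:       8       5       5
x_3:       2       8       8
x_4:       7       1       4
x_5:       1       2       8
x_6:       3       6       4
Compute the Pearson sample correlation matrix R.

Step 1 — column means:
  mean(U) = (7 + 8 + 2 + 7 + 1 + 3) / 6 = 28/6 = 4.6667
  mean(V) = (1 + 5 + 8 + 1 + 2 + 6) / 6 = 23/6 = 3.8333
  mean(W) = (3 + 5 + 8 + 4 + 8 + 4) / 6 = 32/6 = 5.3333

Step 2 — sample variances and covariances s[i,j] = (1/(n-1)) · Σ_k (x_{k,i} - mean_i) · (x_{k,j} - mean_j), with n-1 = 5:
  s[U,U] = ((2.3333)·(2.3333) + (3.3333)·(3.3333) + (-2.6667)·(-2.6667) + (2.3333)·(2.3333) + (-3.6667)·(-3.6667) + (-1.6667)·(-1.6667)) / 5 = 45.3333/5 = 9.0667
  s[U,V] = ((2.3333)·(-2.8333) + (3.3333)·(1.1667) + (-2.6667)·(4.1667) + (2.3333)·(-2.8333) + (-3.6667)·(-1.8333) + (-1.6667)·(2.1667)) / 5 = -17.3333/5 = -3.4667
  s[U,W] = ((2.3333)·(-2.3333) + (3.3333)·(-0.3333) + (-2.6667)·(2.6667) + (2.3333)·(-1.3333) + (-3.6667)·(2.6667) + (-1.6667)·(-1.3333)) / 5 = -24.3333/5 = -4.8667
  s[V,V] = ((-2.8333)·(-2.8333) + (1.1667)·(1.1667) + (4.1667)·(4.1667) + (-2.8333)·(-2.8333) + (-1.8333)·(-1.8333) + (2.1667)·(2.1667)) / 5 = 42.8333/5 = 8.5667
  s[V,W] = ((-2.8333)·(-2.3333) + (1.1667)·(-0.3333) + (4.1667)·(2.6667) + (-2.8333)·(-1.3333) + (-1.8333)·(2.6667) + (2.1667)·(-1.3333)) / 5 = 13.3333/5 = 2.6667
  s[W,W] = ((-2.3333)·(-2.3333) + (-0.3333)·(-0.3333) + (2.6667)·(2.6667) + (-1.3333)·(-1.3333) + (2.6667)·(2.6667) + (-1.3333)·(-1.3333)) / 5 = 23.3333/5 = 4.6667
  Sample standard deviations s_i = √(s[i,i]):
  s(U) = √(9.0667) = 3.0111
  s(V) = √(8.5667) = 2.9269
  s(W) = √(4.6667) = 2.1602

Step 3 — r_{ij} = s_{ij} / (s_i · s_j):
  r[U,U] = 1 (diagonal).
  r[U,V] = -3.4667 / (3.0111 · 2.9269) = -3.4667 / 8.8131 = -0.3934
  r[U,W] = -4.8667 / (3.0111 · 2.1602) = -4.8667 / 6.5047 = -0.7482
  r[V,V] = 1 (diagonal).
  r[V,W] = 2.6667 / (2.9269 · 2.1602) = 2.6667 / 6.3228 = 0.4218
  r[W,W] = 1 (diagonal).

R is symmetric with unit diagonal. Assembling:

R = [[1, -0.3934, -0.7482],
 [-0.3934, 1, 0.4218],
 [-0.7482, 0.4218, 1]]


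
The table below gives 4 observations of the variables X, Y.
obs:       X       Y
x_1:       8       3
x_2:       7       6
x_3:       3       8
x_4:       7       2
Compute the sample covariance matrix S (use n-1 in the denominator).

Step 1 — column means:
  mean(X) = (8 + 7 + 3 + 7) / 4 = 25/4 = 6.25
  mean(Y) = (3 + 6 + 8 + 2) / 4 = 19/4 = 4.75

Step 2 — sample covariance S[i,j] = (1/(n-1)) · Σ_k (x_{k,i} - mean_i) · (x_{k,j} - mean_j), with n-1 = 3.
  S[X,X] = ((1.75)·(1.75) + (0.75)·(0.75) + (-3.25)·(-3.25) + (0.75)·(0.75)) / 3 = 14.75/3 = 4.9167
  S[X,Y] = ((1.75)·(-1.75) + (0.75)·(1.25) + (-3.25)·(3.25) + (0.75)·(-2.75)) / 3 = -14.75/3 = -4.9167
  S[Y,Y] = ((-1.75)·(-1.75) + (1.25)·(1.25) + (3.25)·(3.25) + (-2.75)·(-2.75)) / 3 = 22.75/3 = 7.5833

S is symmetric (S[j,i] = S[i,j]). Assembling:

S = [[4.9167, -4.9167],
 [-4.9167, 7.5833]]


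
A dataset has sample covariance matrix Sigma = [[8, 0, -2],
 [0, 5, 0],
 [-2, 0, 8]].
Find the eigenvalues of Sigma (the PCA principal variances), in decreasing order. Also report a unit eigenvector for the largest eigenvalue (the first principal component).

Step 1 — characteristic polynomial p(λ) = det(λI - Sigma) = λ³ - tr·λ² + c_1·λ - det, where tr = trace, c_1 = sum of the principal 2×2 minors, det = det(Sigma):
  tr = 8 + 5 + 8 = 21,
  c_1 = (8·5 - (0)²) + (8·8 - (-2)²) + (5·8 - (0)²) = 40 + 60 + 40 = 140,
  det = 8·(5·8 - (0)²) - (0)·((0)·8 - (0)·(-2)) + (-2)·((0)·(0) - 5·(-2)) = 8·(40) - (0)·(0) + (-2)·(10) = 300.
  So p(λ) = λ³ - 21λ² + 140λ - 300.
Step 2 — look for an integer root (rational root theorem: any rational root is an integer divisor of 300). Testing λ = 5:
  p(5) = 125 - 525 + 700 - 300 = 0  ✓
  Dividing out (λ - 5): p(λ) = (λ - 5)(λ² - 16λ + 60).
Step 3 — remaining eigenvalues from the quadratic λ² - 16λ + 60 = 0:
  Δ = 16² - 4·60 = 256 - 240 = 16,  λ = (16 ± √16)/2 = (16 ± 4)/2 = 10 or 6.
  Sorted: λ_1 = 10,  λ_2 = 6,  λ_3 = 5  (check: sum = 21 = tr ✓).

Step 4 — unit eigenvector for λ_1 = 10: v spans the null space of (Sigma - λ_1 I), whose rows are
  r_1 = (-2, 0, -2),  r_2 = (0, -5, 0),  r_3 = (-2, 0, -2).
  v is orthogonal to every row, so take v ∝ r_1 × r_2 = ((0)·(0) - (-2)·(-5), (-2)·(0) - (-2)·(0), (-2)·(-5) - (0)·(0)) = (-10, 0, 10).
  Rescale (divide by 10; multiply by -1 so the first nonzero entry is positive): u = (1, 0, -1).
  ||u|| = √((1)² + (0)² + (-1)²) = √(2) ≈ 1.4142,  v_1 = u/||u|| ≈ (0.7071, 0, -0.7071) (||v_1|| = 1).

λ_1 = 10,  λ_2 = 6,  λ_3 = 5;  v_1 ≈ (0.7071, 0, -0.7071)
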